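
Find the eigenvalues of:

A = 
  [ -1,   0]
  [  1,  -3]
tr(A) = -4, det(A) = 3
Characteristic polynomial: λ² - tr(A)λ + det(A) = λ² + 4λ + 3
λ² + 4λ + 3 = (λ + 3)(λ + 1)

λ = -1, -3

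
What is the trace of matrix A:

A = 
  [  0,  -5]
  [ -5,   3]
3

tr(A) = 0 + 3 = 3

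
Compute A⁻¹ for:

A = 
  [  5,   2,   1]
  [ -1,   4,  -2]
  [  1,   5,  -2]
det(A) = (5)·((4)(-2) - (-2)(5)) - (2)·((-1)(-2) - (-2)(1)) + (1)·((-1)(5) - (4)(1))
  = (5)(2) - (2)(4) + (1)(-9)
  = -7
det(A) = -7 ≠ 0, so A is invertible.

Cofactors Cᵢⱼ = (-1)ⁱ⁺ʲ·Mᵢⱼ:
C = 
  [  2,  -4,  -9]
  [  9, -11, -23]
  [ -8,   9,  22]

adj(A) = Cᵀ:
adj(A) = 
  [  2,   9,  -8]
  [ -4, -11,   9]
  [ -9, -23,  22]

A⁻¹ = (-1/7) · adj(A):
A⁻¹ = 
  [ -2/7,  -9/7,   8/7]
  [  4/7,  11/7,  -9/7]
  [  9/7,  23/7, -22/7]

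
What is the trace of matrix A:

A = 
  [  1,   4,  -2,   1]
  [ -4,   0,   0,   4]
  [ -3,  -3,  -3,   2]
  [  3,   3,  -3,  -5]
-7

tr(A) = 1 + 0 + -3 + -5 = -7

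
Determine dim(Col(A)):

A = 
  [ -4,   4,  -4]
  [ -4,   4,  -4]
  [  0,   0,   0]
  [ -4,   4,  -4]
Row reduce:
R2 → R2 - (1)·R1
R4 → R4 - (1)·R1
REF = 
  [ -4,   4,  -4]
  [  0,   0,   0]
  [  0,   0,   0]
  [  0,   0,   0]
Pivot columns: 1 → 1 pivot.
dim(Col(A)) = number of pivot columns = 1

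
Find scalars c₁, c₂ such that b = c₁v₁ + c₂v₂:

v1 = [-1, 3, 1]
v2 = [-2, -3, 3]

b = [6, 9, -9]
c1 = 0, c2 = -3

b = 0·v1 + -3·v2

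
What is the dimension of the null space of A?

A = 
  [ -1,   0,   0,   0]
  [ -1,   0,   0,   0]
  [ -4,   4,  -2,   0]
nullity(A) = 2

Row reduce:
R2 → R2 - (1)·R1
R3 → R3 - (4)·R1
Swap R2 ↔ R3
REF = 
  [ -1,   0,   0,   0]
  [  0,   4,  -2,   0]
  [  0,   0,   0,   0]
Pivot columns: 1, 2 → 2 pivots.
rank(A) = 2, so nullity(A) = 4 - 2 = 2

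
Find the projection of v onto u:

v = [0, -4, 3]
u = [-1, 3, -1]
proj_u(v) = [15/11, -45/11, 15/11]

v·u = (0)(-1) + (-4)(3) + (3)(-1) = -15
u·u = (-1)² + (3)² + (-1)² = 11
proj_u(v) = (v·u / u·u) × u = (-15/11) × u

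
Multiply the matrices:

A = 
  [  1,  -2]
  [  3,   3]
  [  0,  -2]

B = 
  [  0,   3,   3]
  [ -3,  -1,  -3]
AB = 
  [  6,   5,   9]
  [ -9,   6,   0]
  [  6,   2,   6]

A is 3×2 and B is 2×3, so AB is 3×3. Each entry is (row of A)·(column of B):
AB[1,1] = (1)(0) + (-2)(-3) = 6
AB[1,2] = (1)(3) + (-2)(-1) = 5
AB[1,3] = (1)(3) + (-2)(-3) = 9
AB[2,1] = (3)(0) + (3)(-3) = -9
AB[2,2] = (3)(3) + (3)(-1) = 6
AB[2,3] = (3)(3) + (3)(-3) = 0
AB[3,1] = (0)(0) + (-2)(-3) = 6
AB[3,2] = (0)(3) + (-2)(-1) = 2
AB[3,3] = (0)(3) + (-2)(-3) = 6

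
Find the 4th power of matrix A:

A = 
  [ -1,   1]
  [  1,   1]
A² = A·A:
A²[1,1] = (-1)(-1) + (1)(1) = 2
A²[1,2] = (-1)(1) + (1)(1) = 0
A²[2,1] = (1)(-1) + (1)(1) = 0
A²[2,2] = (1)(1) + (1)(1) = 2
A² = 
  [  2,   0]
  [  0,   2]

A^3 = A^2·A:
A^3[1,1] = (2)(-1) + (0)(1) = -2
A^3[1,2] = (2)(1) + (0)(1) = 2
A^3[2,1] = (0)(-1) + (2)(1) = 2
A^3[2,2] = (0)(1) + (2)(1) = 2
A^3 = 
  [ -2,   2]
  [  2,   2]

A^4 = A^3·A:
A^4[1,1] = (-2)(-1) + (2)(1) = 4
A^4[1,2] = (-2)(1) + (2)(1) = 0
A^4[2,1] = (2)(-1) + (2)(1) = 0
A^4[2,2] = (2)(1) + (2)(1) = 4
A^4 = 
  [  4,   0]
  [  0,   4]

Therefore
A^4 = 
  [  4,   0]
  [  0,   4]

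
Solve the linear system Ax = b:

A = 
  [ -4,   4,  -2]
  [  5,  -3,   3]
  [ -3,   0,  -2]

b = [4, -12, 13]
x = [-3, -3, -2]

Row reduce the augmented matrix [A|b]:
R2 → R2 + (5/4)·R1
R3 → R3 - (3/4)·R1
R3 → R3 + (3/2)·R2
REF = 
  [  -4,    4,   -2,    4]
  [   0,    2,  1/2,   -7]
  [   0,    0,  1/4, -1/2]

Back-substitution:
x₃ = (-1/2) / (1/4) = -2
x₂ = (-7 - (1/2)(-2)) / 2 = -3
x₁ = (4 - (4)(-3) - (-2)(-2)) / (-4) = -3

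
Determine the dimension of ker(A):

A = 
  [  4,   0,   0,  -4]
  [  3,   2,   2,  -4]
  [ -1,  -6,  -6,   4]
nullity(A) = 2

Row reduce:
R2 → R2 - (3/4)·R1
R3 → R3 + (1/4)·R1
R3 → R3 + (3)·R2
REF = 
  [  4,   0,   0,  -4]
  [  0,   2,   2,  -1]
  [  0,   0,   0,   0]
Pivot columns: 1, 2 → 2 pivots.
rank(A) = 2, so nullity(A) = 4 - 2 = 2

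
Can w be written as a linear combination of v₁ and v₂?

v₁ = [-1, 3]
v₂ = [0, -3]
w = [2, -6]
Yes

Form the augmented matrix and row-reduce:
[v₁|v₂|w] = 
  [ -1,   0,   2]
  [  3,  -3,  -6]
R2 → R2 + (3)·R1
REF = 
  [ -1,   0,   2]
  [  0,  -3,   0]

No row of the form [0 0 | nonzero], so the system is consistent. Back-substitution gives c₁ = -2, c₂ = 0: w = (-2)·v₁ + (0)·v₂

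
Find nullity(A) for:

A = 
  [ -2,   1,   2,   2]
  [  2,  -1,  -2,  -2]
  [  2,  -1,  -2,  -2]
nullity(A) = 3

Row reduce:
R2 → R2 + (1)·R1
R3 → R3 + (1)·R1
REF = 
  [ -2,   1,   2,   2]
  [  0,   0,   0,   0]
  [  0,   0,   0,   0]
Pivot columns: 1 → 1 pivot.
rank(A) = 1, so nullity(A) = 4 - 1 = 3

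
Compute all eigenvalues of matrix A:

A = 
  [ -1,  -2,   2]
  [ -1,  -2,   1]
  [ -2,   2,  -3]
λ = -1, -2, -3

Characteristic polynomial: det(λI - A) = λ³ + 6λ² + 11λ + 6
Testing integer divisors of the constant term: p(-1) = 0, so (λ + 1) is a factor:
p(λ) = (λ + 1)(λ² + 5λ + 6)
λ² + 5λ + 6 = (λ + 3)(λ + 2)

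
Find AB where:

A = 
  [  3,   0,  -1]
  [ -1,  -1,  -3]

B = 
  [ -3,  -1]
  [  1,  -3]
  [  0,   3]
A is 2×3 and B is 3×2, so AB is 2×2. Each entry is (row of A)·(column of B):
AB[1,1] = (3)(-3) + (0)(1) + (-1)(0) = -9
AB[1,2] = (3)(-1) + (0)(-3) + (-1)(3) = -6
AB[2,1] = (-1)(-3) + (-1)(1) + (-3)(0) = 2
AB[2,2] = (-1)(-1) + (-1)(-3) + (-3)(3) = -5

AB = 
  [ -9,  -6]
  [  2,  -5]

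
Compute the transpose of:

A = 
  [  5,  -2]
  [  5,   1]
Aᵀ = 
  [  5,   5]
  [ -2,   1]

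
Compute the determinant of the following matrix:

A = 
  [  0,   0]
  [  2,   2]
For a 2×2 matrix, det = ad - bc = (0)(2) - (0)(2) = 0

det(A) = 0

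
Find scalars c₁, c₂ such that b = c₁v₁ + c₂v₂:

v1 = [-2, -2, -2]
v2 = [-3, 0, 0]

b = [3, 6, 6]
c1 = -3, c2 = 1

b = -3·v1 + 1·v2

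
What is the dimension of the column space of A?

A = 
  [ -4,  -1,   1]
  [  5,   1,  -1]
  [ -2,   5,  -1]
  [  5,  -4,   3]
dim(Col(A)) = 3

Row reduce:
R2 → R2 + (5/4)·R1
R3 → R3 - (1/2)·R1
R4 → R4 + (5/4)·R1
R3 → R3 + (22)·R2
R4 → R4 - (21)·R2
R4 → R4 + (1/4)·R3
REF = 
  [  -4,   -1,    1]
  [   0, -1/4,  1/4]
  [   0,    0,    4]
  [   0,    0,    0]
Pivot columns: 1, 2, 3 → 3 pivots.
dim(Col(A)) = number of pivot columns = 3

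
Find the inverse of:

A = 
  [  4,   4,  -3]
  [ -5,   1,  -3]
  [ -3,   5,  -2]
det(A) = (4)·((1)(-2) - (-3)(5)) - (4)·((-5)(-2) - (-3)(-3)) + (-3)·((-5)(5) - (1)(-3))
  = (4)(13) - (4)(1) + (-3)(-22)
  = 114
det(A) = 114 ≠ 0, so A is invertible.

Cofactors Cᵢⱼ = (-1)ⁱ⁺ʲ·Mᵢⱼ:
C = 
  [ 13,  -1, -22]
  [ -7, -17, -32]
  [ -9,  27,  24]

adj(A) = Cᵀ:
adj(A) = 
  [ 13,  -7,  -9]
  [ -1, -17,  27]
  [-22, -32,  24]

A⁻¹ = (1/114) · adj(A):
A⁻¹ = 
  [ 13/114,  -7/114,   -3/38]
  [ -1/114, -17/114,    9/38]
  [ -11/57,  -16/57,    4/19]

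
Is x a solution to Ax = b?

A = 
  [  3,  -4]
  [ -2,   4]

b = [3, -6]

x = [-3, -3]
Yes

Ax = [3, -6] = b ✓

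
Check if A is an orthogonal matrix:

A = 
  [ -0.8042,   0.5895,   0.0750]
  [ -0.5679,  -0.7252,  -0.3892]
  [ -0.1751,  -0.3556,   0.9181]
Yes

AᵀA = 
  [  0.9999,   0,   0]
  [  0,   0.9999,   0]
  [  0,   0,   1]
≈ I (equal to I up to the 4-dp rounding of the entries)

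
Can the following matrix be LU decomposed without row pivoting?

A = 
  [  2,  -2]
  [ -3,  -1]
Yes.
A[1,1] = 2 ≠ 0, so Gaussian elimination proceeds without a row swap: multiplier ℓ₂₁ = (-3)/(2) = -3/2, and U[2,2] = -1 - (-3/2)(-2) = -4.
L = 
  [   1,    0]
  [-3/2,    1]
U = 
  [  2,  -2]
  [  0,  -4]
Check row 2 of LU: [(-3/2)(2), (-3/2)(-2) + (-4)] = [-3, -1] = row 2 of A ✓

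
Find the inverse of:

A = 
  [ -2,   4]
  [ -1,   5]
det(A) = (-2)(5) - (4)(-1) = -6
For a 2×2 matrix, A⁻¹ = (1/det(A)) · [[d, -b], [-c, a]]
    = (-1/6) · [[5, -4], [1, -2]]

A⁻¹ = 
  [-5/6,  2/3]
  [-1/6,  1/3]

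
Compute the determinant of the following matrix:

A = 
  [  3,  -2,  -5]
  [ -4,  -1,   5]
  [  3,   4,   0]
-25

Cofactor expansion along row 1:
det(A) = (3)·((-1)(0) - (5)(4)) - (-2)·((-4)(0) - (5)(3)) + (-5)·((-4)(4) - (-1)(3))
  = (3)(-20) - (-2)(-15) + (-5)(-13)
  = -25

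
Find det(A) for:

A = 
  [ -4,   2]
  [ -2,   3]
For a 2×2 matrix, det = ad - bc = (-4)(3) - (2)(-2) = -8

det(A) = -8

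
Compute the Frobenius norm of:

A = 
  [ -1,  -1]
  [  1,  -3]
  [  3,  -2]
||A||_F = 5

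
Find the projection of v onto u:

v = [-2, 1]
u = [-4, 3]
v·u = (-2)(-4) + (1)(3) = 11
u·u = (-4)² + (3)² = 25
proj_u(v) = (v·u / u·u) × u = (11/25) × u

proj_u(v) = [-44/25, 33/25]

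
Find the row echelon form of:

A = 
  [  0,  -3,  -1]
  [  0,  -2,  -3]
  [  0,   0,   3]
Row operations:
R2 → R2 - (2/3)·R1
R3 → R3 + (9/7)·R2

Resulting echelon form:
REF = 
  [   0,   -3,   -1]
  [   0,    0, -7/3]
  [   0,    0,    0]

Rank = 2 (number of non-zero pivot rows).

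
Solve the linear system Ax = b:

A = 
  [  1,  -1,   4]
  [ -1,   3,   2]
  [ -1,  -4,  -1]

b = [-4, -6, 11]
Row reduce the augmented matrix [A|b]:
R2 → R2 + (1)·R1
R3 → R3 + (1)·R1
R3 → R3 + (5/2)·R2
REF = 
  [  1,  -1,   4,  -4]
  [  0,   2,   6, -10]
  [  0,   0,  18, -18]

Back-substitution:
x₃ = (-18) / 18 = -1
x₂ = (-10 - (6)(-1)) / 2 = -2
x₁ = (-4 - (-1)(-2) - (4)(-1)) / 1 = -2

x = [-2, -2, -1]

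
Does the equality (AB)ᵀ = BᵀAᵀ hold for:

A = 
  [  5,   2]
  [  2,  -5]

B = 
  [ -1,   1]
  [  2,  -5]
Yes

(AB)ᵀ = 
  [ -1, -12]
  [ -5,  27]

BᵀAᵀ = 
  [ -1, -12]
  [ -5,  27]

Both sides are equal — this is the standard identity (AB)ᵀ = BᵀAᵀ, which holds for all A, B.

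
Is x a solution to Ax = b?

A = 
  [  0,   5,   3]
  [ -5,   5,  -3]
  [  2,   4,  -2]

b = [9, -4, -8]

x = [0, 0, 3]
No

Ax = [9, -9, -6] ≠ b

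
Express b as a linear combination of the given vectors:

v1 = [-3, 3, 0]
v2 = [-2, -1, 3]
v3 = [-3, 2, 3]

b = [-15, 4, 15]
c1 = 1, c2 = 3, c3 = 2

b = 1·v1 + 3·v2 + 2·v3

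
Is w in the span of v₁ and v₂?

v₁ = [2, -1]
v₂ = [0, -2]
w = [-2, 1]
Yes

Form the augmented matrix and row-reduce:
[v₁|v₂|w] = 
  [  2,   0,  -2]
  [ -1,  -2,   1]
R2 → R2 + (1/2)·R1
REF = 
  [  2,   0,  -2]
  [  0,  -2,   0]

No row of the form [0 0 | nonzero], so the system is consistent. Back-substitution gives c₁ = -1, c₂ = 0: w = (-1)·v₁ + (0)·v₂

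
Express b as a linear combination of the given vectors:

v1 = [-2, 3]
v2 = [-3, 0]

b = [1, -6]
c1 = -2, c2 = 1

b = -2·v1 + 1·v2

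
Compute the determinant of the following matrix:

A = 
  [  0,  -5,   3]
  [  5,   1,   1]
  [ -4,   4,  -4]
-8

Cofactor expansion along row 1:
det(A) = (0)·((1)(-4) - (1)(4)) - (-5)·((5)(-4) - (1)(-4)) + (3)·((5)(4) - (1)(-4))
  = (0)(-8) - (-5)(-16) + (3)(24)
  = -8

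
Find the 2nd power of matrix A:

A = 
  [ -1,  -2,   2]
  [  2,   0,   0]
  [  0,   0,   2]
A² = A·A:
A²[1,1] = (-1)(-1) + (-2)(2) + (2)(0) = -3
A²[1,2] = (-1)(-2) + (-2)(0) + (2)(0) = 2
A²[1,3] = (-1)(2) + (-2)(0) + (2)(2) = 2
A²[2,1] = (2)(-1) + (0)(2) + (0)(0) = -2
A²[2,2] = (2)(-2) + (0)(0) + (0)(0) = -4
A²[2,3] = (2)(2) + (0)(0) + (0)(2) = 4
A²[3,1] = (0)(-1) + (0)(2) + (2)(0) = 0
A²[3,2] = (0)(-2) + (0)(0) + (2)(0) = 0
A²[3,3] = (0)(2) + (0)(0) + (2)(2) = 4
A² = 
  [ -3,   2,   2]
  [ -2,  -4,   4]
  [  0,   0,   4]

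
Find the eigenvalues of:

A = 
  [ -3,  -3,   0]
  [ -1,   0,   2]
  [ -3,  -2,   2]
λ = 0, (-1 + √21)/2, (-1 - √21)/2  (≈ 0, 1.791, -2.791)

Characteristic polynomial: det(λI - A) = λ³ + λ² - 5λ
The constant term is 0, so λ = 0 is a root: p(λ) = λ(λ² + λ - 5)
λ² + λ - 5 = 0  ⇒  λ = (-1 ± √((1)² - 4·(-5)))/2 = (-1 ± √(21))/2
  = (-1 + √21)/2,  (-1 - √21)/2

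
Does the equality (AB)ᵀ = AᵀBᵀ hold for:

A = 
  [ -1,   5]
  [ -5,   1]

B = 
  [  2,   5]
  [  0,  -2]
No

(AB)ᵀ = 
  [ -2, -10]
  [-15, -27]

AᵀBᵀ = 
  [-27,  10]
  [ 15,  -2]

The two matrices differ, so (AB)ᵀ ≠ AᵀBᵀ in general. The correct identity is (AB)ᵀ = BᵀAᵀ.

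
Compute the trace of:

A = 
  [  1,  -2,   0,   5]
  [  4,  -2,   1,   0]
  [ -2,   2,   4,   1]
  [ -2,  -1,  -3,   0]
3

tr(A) = 1 + -2 + 4 + 0 = 3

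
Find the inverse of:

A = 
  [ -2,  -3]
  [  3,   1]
det(A) = (-2)(1) - (-3)(3) = 7
For a 2×2 matrix, A⁻¹ = (1/det(A)) · [[d, -b], [-c, a]]
    = (1/7) · [[1, 3], [-3, -2]]

A⁻¹ = 
  [ 1/7,  3/7]
  [-3/7, -2/7]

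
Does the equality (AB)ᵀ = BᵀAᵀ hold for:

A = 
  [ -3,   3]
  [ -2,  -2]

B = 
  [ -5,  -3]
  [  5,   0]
Yes

(AB)ᵀ = 
  [ 30,   0]
  [  9,   6]

BᵀAᵀ = 
  [ 30,   0]
  [  9,   6]

Both sides are equal — this is the standard identity (AB)ᵀ = BᵀAᵀ, which holds for all A, B.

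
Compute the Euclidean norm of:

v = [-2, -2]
2.828

||v||₂ = √((-2)² + (-2)²) = √8 = 2.828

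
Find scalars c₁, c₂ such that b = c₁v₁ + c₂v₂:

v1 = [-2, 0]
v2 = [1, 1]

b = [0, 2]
c1 = 1, c2 = 2

b = 1·v1 + 2·v2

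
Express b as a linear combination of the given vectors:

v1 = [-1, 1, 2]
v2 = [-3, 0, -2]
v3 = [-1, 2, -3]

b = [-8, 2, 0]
c1 = 2, c2 = 2, c3 = 0

b = 2·v1 + 2·v2 + 0·v3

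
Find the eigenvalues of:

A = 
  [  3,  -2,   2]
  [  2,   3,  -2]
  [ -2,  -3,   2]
Characteristic polynomial: det(λI - A) = λ³ - 8λ² + 23λ
The constant term is 0, so λ = 0 is a root: p(λ) = λ(λ² - 8λ + 23)
λ² - 8λ + 23 = 0  ⇒  λ = (8 ± √((-8)² - 4·(23)))/2 = (8 ± √(-28))/2
  = 4 + i√7,  4 - i√7

λ = 0, 4 + i√7, 4 - i√7  (≈ 0, 4 + 2.646i, 4 - 2.646i)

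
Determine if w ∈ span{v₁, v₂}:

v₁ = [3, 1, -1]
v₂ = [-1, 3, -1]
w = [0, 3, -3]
No

Form the augmented matrix and row-reduce:
[v₁|v₂|w] = 
  [  3,  -1,   0]
  [  1,   3,   3]
  [ -1,  -1,  -3]
R2 → R2 - (1/3)·R1
R3 → R3 + (1/3)·R1
R3 → R3 + (2/5)·R2
REF = 
  [   3,   -1,    0]
  [   0, 10/3,    3]
  [   0,    0, -9/5]

Row 3 reads [0 0 | -9/5], i.e. 0 = -9/5, so the system is inconsistent and w ∉ span{v₁, v₂}.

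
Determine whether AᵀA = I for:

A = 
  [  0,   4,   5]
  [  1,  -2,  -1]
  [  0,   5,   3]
No

AᵀA = 
  [  1,  -2,  -1]
  [ -2,  45,  37]
  [ -1,  37,  35]
≠ I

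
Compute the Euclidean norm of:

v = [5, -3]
5.831

||v||₂ = √((5)² + (-3)²) = √34 = 5.831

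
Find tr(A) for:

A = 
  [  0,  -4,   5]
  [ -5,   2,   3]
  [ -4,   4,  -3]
-1

tr(A) = 0 + 2 + -3 = -1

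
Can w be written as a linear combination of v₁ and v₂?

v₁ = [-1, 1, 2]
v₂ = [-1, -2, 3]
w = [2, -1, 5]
No

Form the augmented matrix and row-reduce:
[v₁|v₂|w] = 
  [ -1,  -1,   2]
  [  1,  -2,  -1]
  [  2,   3,   5]
R2 → R2 + (1)·R1
R3 → R3 + (2)·R1
R3 → R3 + (1/3)·R2
REF = 
  [  -1,   -1,    2]
  [   0,   -3,    1]
  [   0,    0, 28/3]

Row 3 reads [0 0 | 28/3], i.e. 0 = 28/3, so the system is inconsistent and w ∉ span{v₁, v₂}.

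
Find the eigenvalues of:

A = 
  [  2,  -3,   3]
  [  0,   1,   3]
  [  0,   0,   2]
Characteristic polynomial: det(λI - A) = λ³ - 5λ² + 8λ - 4
Testing integer divisors of the constant term: p(1) = 0, so (λ - 1) is a factor:
p(λ) = (λ - 1)(λ² - 4λ + 4)
λ² - 4λ + 4 = (λ - 2)²

λ = 1, 2, 2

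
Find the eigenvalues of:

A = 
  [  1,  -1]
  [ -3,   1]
λ = 1 + √3, 1 - √3  (≈ 2.732, -0.7321)

tr(A) = 2, det(A) = -2
Characteristic polynomial: λ² - tr(A)λ + det(A) = λ² - 2λ - 2
λ² - 2λ - 2 = 0  ⇒  λ = (2 ± √((-2)² - 4·(-2)))/2 = (2 ± √(12))/2
  = 1 + √3,  1 - √3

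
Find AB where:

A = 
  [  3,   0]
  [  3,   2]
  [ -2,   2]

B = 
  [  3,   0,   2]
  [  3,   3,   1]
A is 3×2 and B is 2×3, so AB is 3×3. Each entry is (row of A)·(column of B):
AB[1,1] = (3)(3) + (0)(3) = 9
AB[1,2] = (3)(0) + (0)(3) = 0
AB[1,3] = (3)(2) + (0)(1) = 6
AB[2,1] = (3)(3) + (2)(3) = 15
AB[2,2] = (3)(0) + (2)(3) = 6
AB[2,3] = (3)(2) + (2)(1) = 8
AB[3,1] = (-2)(3) + (2)(3) = 0
AB[3,2] = (-2)(0) + (2)(3) = 6
AB[3,3] = (-2)(2) + (2)(1) = -2

AB = 
  [  9,   0,   6]
  [ 15,   6,   8]
  [  0,   6,  -2]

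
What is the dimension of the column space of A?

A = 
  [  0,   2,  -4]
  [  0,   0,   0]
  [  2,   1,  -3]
Row reduce:
Swap R1 ↔ R3
Swap R2 ↔ R3
REF = 
  [  2,   1,  -3]
  [  0,   2,  -4]
  [  0,   0,   0]
Pivot columns: 1, 2 → 2 pivots.
dim(Col(A)) = number of pivot columns = 2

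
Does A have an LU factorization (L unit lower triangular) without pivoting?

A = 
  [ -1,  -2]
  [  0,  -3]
Yes.
A[1,1] = -1 ≠ 0, so Gaussian elimination proceeds without a row swap: multiplier ℓ₂₁ = (0)/(-1) = 0, and U[2,2] = -3 - (0)(-2) = -3.
L = 
  [  1,   0]
  [  0,   1]
U = 
  [ -1,  -2]
  [  0,  -3]
Check row 2 of LU: [(0)(-1), (0)(-2) + (-3)] = [0, -3] = row 2 of A ✓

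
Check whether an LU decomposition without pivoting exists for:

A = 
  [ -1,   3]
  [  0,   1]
Yes.
A[1,1] = -1 ≠ 0, so Gaussian elimination proceeds without a row swap: multiplier ℓ₂₁ = (0)/(-1) = 0, and U[2,2] = 1 - (0)(3) = 1.
L = 
  [  1,   0]
  [  0,   1]
U = 
  [ -1,   3]
  [  0,   1]
Check row 2 of LU: [(0)(-1), (0)(3) + 1] = [0, 1] = row 2 of A ✓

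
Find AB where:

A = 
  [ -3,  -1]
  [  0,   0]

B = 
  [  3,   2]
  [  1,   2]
A is 2×2 and B is 2×2, so AB is 2×2. Each entry is (row of A)·(column of B):
AB[1,1] = (-3)(3) + (-1)(1) = -10
AB[1,2] = (-3)(2) + (-1)(2) = -8
AB[2,1] = (0)(3) + (0)(1) = 0
AB[2,2] = (0)(2) + (0)(2) = 0

AB = 
  [-10,  -8]
  [  0,   0]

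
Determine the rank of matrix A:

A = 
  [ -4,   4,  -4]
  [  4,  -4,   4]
Row reduce:
R2 → R2 + (1)·R1
REF = 
  [ -4,   4,  -4]
  [  0,   0,   0]
Pivot columns: 1 → 1 pivot.

rank(A) = 1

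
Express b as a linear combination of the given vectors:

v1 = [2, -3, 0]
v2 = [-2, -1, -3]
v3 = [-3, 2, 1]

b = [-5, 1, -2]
c1 = 0, c2 = 1, c3 = 1

b = 0·v1 + 1·v2 + 1·v3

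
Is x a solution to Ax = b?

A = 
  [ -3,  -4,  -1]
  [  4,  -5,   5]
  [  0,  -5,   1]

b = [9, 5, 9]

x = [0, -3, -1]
No

Ax = [13, 10, 14] ≠ b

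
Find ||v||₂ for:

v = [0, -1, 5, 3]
5.916

||v||₂ = √((0)² + (-1)² + (5)² + (3)²) = √35 = 5.916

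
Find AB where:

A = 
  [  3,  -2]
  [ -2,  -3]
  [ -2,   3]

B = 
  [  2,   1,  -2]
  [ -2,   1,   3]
A is 3×2 and B is 2×3, so AB is 3×3. Each entry is (row of A)·(column of B):
AB[1,1] = (3)(2) + (-2)(-2) = 10
AB[1,2] = (3)(1) + (-2)(1) = 1
AB[1,3] = (3)(-2) + (-2)(3) = -12
AB[2,1] = (-2)(2) + (-3)(-2) = 2
AB[2,2] = (-2)(1) + (-3)(1) = -5
AB[2,3] = (-2)(-2) + (-3)(3) = -5
AB[3,1] = (-2)(2) + (3)(-2) = -10
AB[3,2] = (-2)(1) + (3)(1) = 1
AB[3,3] = (-2)(-2) + (3)(3) = 13

AB = 
  [ 10,   1, -12]
  [  2,  -5,  -5]
  [-10,   1,  13]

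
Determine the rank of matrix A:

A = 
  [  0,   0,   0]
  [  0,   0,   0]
rank(A) = 0

Row reduce:
(no row operations needed)
REF = 
  [  0,   0,   0]
  [  0,   0,   0]
Pivot columns: none → 0 pivots.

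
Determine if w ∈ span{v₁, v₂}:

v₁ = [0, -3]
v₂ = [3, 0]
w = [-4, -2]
Yes

Form the augmented matrix and row-reduce:
[v₁|v₂|w] = 
  [  0,   3,  -4]
  [ -3,   0,  -2]
Swap R1 ↔ R2
REF = 
  [ -3,   0,  -2]
  [  0,   3,  -4]

No row of the form [0 0 | nonzero], so the system is consistent. Back-substitution gives c₁ = 2/3, c₂ = -4/3: w = (2/3)·v₁ + (-4/3)·v₂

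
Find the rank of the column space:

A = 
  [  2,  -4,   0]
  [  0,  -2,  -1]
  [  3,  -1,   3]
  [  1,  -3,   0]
dim(Col(A)) = 3

Row reduce:
R3 → R3 - (3/2)·R1
R4 → R4 - (1/2)·R1
R3 → R3 + (5/2)·R2
R4 → R4 - (1/2)·R2
R4 → R4 - (1)·R3
REF = 
  [  2,  -4,   0]
  [  0,  -2,  -1]
  [  0,   0, 1/2]
  [  0,   0,   0]
Pivot columns: 1, 2, 3 → 3 pivots.
dim(Col(A)) = number of pivot columns = 3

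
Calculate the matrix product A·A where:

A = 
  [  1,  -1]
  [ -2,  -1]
A² = A·A:
A²[1,1] = (1)(1) + (-1)(-2) = 3
A²[1,2] = (1)(-1) + (-1)(-1) = 0
A²[2,1] = (-2)(1) + (-1)(-2) = 0
A²[2,2] = (-2)(-1) + (-1)(-1) = 3
A² = 
  [  3,   0]
  [  0,   3]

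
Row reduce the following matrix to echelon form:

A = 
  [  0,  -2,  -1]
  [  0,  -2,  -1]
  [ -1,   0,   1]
Row operations:
Swap R1 ↔ R3
R3 → R3 - (1)·R2

Resulting echelon form:
REF = 
  [ -1,   0,   1]
  [  0,  -2,  -1]
  [  0,   0,   0]

Rank = 2 (number of non-zero pivot rows).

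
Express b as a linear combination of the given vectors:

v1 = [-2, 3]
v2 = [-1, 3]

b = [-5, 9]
c1 = 2, c2 = 1

b = 2·v1 + 1·v2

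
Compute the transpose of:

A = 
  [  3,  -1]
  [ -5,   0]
Aᵀ = 
  [  3,  -5]
  [ -1,   0]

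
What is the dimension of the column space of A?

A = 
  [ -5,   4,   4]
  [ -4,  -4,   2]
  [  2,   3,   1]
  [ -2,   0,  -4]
Row reduce:
R2 → R2 - (4/5)·R1
R3 → R3 + (2/5)·R1
R4 → R4 - (2/5)·R1
R3 → R3 + (23/36)·R2
R4 → R4 - (2/9)·R2
R4 → R4 + (32/11)·R3
REF = 
  [   -5,     4,     4]
  [    0, -36/5,  -6/5]
  [    0,     0,  11/6]
  [    0,     0,     0]
Pivot columns: 1, 2, 3 → 3 pivots.
dim(Col(A)) = number of pivot columns = 3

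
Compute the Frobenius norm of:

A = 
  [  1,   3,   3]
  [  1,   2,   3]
||A||_F = 5.745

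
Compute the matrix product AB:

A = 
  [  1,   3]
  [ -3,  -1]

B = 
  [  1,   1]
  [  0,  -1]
A is 2×2 and B is 2×2, so AB is 2×2. Each entry is (row of A)·(column of B):
AB[1,1] = (1)(1) + (3)(0) = 1
AB[1,2] = (1)(1) + (3)(-1) = -2
AB[2,1] = (-3)(1) + (-1)(0) = -3
AB[2,2] = (-3)(1) + (-1)(-1) = -2

AB = 
  [  1,  -2]
  [ -3,  -2]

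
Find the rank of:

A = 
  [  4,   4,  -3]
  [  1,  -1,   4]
Row reduce:
R2 → R2 - (1/4)·R1
REF = 
  [   4,    4,   -3]
  [   0,   -2, 19/4]
Pivot columns: 1, 2 → 2 pivots.

rank(A) = 2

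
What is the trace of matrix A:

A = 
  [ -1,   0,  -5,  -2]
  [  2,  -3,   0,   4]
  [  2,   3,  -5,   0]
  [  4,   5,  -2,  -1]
-10

tr(A) = -1 + -3 + -5 + -1 = -10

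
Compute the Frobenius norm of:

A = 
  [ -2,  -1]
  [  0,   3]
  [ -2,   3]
||A||_F = 5.196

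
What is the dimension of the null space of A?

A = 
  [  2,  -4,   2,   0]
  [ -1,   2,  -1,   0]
nullity(A) = 3

Row reduce:
R2 → R2 + (1/2)·R1
REF = 
  [  2,  -4,   2,   0]
  [  0,   0,   0,   0]
Pivot columns: 1 → 1 pivot.
rank(A) = 1, so nullity(A) = 4 - 1 = 3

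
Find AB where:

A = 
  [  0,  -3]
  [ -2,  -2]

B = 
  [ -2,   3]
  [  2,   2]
A is 2×2 and B is 2×2, so AB is 2×2. Each entry is (row of A)·(column of B):
AB[1,1] = (0)(-2) + (-3)(2) = -6
AB[1,2] = (0)(3) + (-3)(2) = -6
AB[2,1] = (-2)(-2) + (-2)(2) = 0
AB[2,2] = (-2)(3) + (-2)(2) = -10

AB = 
  [ -6,  -6]
  [  0, -10]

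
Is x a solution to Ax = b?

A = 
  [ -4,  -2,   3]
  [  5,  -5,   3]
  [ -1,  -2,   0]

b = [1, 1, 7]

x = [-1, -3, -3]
Yes

Ax = [1, 1, 7] = b ✓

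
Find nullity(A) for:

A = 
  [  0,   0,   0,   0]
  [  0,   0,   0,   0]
nullity(A) = 4

Row reduce:
(no row operations needed)
REF = 
  [  0,   0,   0,   0]
  [  0,   0,   0,   0]
Pivot columns: none → 0 pivots.
rank(A) = 0, so nullity(A) = 4 - 0 = 4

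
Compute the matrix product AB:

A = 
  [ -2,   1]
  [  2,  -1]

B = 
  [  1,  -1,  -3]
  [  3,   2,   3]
AB = 
  [  1,   4,   9]
  [ -1,  -4,  -9]

A is 2×2 and B is 2×3, so AB is 2×3. Each entry is (row of A)·(column of B):
AB[1,1] = (-2)(1) + (1)(3) = 1
AB[1,2] = (-2)(-1) + (1)(2) = 4
AB[1,3] = (-2)(-3) + (1)(3) = 9
AB[2,1] = (2)(1) + (-1)(3) = -1
AB[2,2] = (2)(-1) + (-1)(2) = -4
AB[2,3] = (2)(-3) + (-1)(3) = -9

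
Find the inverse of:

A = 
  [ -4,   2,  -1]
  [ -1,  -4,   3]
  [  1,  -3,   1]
det(A) = (-4)·((-4)(1) - (3)(-3)) - (2)·((-1)(1) - (3)(1)) + (-1)·((-1)(-3) - (-4)(1))
  = (-4)(5) - (2)(-4) + (-1)(7)
  = -19
det(A) = -19 ≠ 0, so A is invertible.

Cofactors Cᵢⱼ = (-1)ⁱ⁺ʲ·Mᵢⱼ:
C = 
  [  5,   4,   7]
  [  1,  -3, -10]
  [  2,  13,  18]

adj(A) = Cᵀ:
adj(A) = 
  [  5,   1,   2]
  [  4,  -3,  13]
  [  7, -10,  18]

A⁻¹ = (-1/19) · adj(A):
A⁻¹ = 
  [ -5/19,  -1/19,  -2/19]
  [ -4/19,   3/19, -13/19]
  [ -7/19,  10/19, -18/19]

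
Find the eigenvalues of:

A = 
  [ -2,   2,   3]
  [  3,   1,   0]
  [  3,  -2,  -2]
Characteristic polynomial: det(λI - A) = λ³ + 3λ² - 15λ + 11
Testing integer divisors of the constant term: p(1) = 0, so (λ - 1) is a factor:
p(λ) = (λ - 1)(λ² + 4λ - 11)
λ² + 4λ - 11 = 0  ⇒  λ = (-4 ± √((4)² - 4·(-11)))/2 = (-4 ± √(60))/2
  = -2 + √15,  -2 - √15

λ = 1, -2 + √15, -2 - √15  (≈ 1, 1.873, -5.873)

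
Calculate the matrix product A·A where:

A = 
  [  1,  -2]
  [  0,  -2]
A² = A·A:
A²[1,1] = (1)(1) + (-2)(0) = 1
A²[1,2] = (1)(-2) + (-2)(-2) = 2
A²[2,1] = (0)(1) + (-2)(0) = 0
A²[2,2] = (0)(-2) + (-2)(-2) = 4
A² = 
  [  1,   2]
  [  0,   4]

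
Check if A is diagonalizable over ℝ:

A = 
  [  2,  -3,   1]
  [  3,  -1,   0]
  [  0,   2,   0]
No

Characteristic polynomial: det(λI - A) = λ³ - λ² + 7λ - 6
By the rational root theorem any rational root is an integer dividing 6; none of those is a root, so p(λ) has no rational roots and hence (being an irreducible cubic) no repeated roots.
Discriminant of the cubic: Δ = -1563
Δ < 0 ⇒ one real eigenvalue and a complex-conjugate pair: λ ≈ 0.06444 + 2.624i, 0.06444 - 2.624i, 0.8711
Has complex eigenvalues (not diagonalizable over ℝ).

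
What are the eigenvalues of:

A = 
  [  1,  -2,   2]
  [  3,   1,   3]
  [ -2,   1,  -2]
Characteristic polynomial: det(λI - A) = λ³ + 4λ - 5
Testing integer divisors of the constant term: p(1) = 0, so (λ - 1) is a factor:
p(λ) = (λ - 1)(λ² + λ + 5)
λ² + λ + 5 = 0  ⇒  λ = (-1 ± √((1)² - 4·(5)))/2 = (-1 ± √(-19))/2
  = (-1 + i√19)/2,  (-1 - i√19)/2

λ = 1, (-1 + i√19)/2, (-1 - i√19)/2  (≈ 1, -0.5 + 2.179i, -0.5 - 2.179i)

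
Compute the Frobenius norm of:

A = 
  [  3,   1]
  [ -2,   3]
||A||_F = 4.796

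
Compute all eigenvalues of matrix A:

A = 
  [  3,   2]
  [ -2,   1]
tr(A) = 4, det(A) = 7
Characteristic polynomial: λ² - tr(A)λ + det(A) = λ² - 4λ + 7
λ² - 4λ + 7 = 0  ⇒  λ = (4 ± √((-4)² - 4·(7)))/2 = (4 ± √(-12))/2
  = 2 + i√3,  2 - i√3

λ = 2 + i√3, 2 - i√3  (≈ 2 + 1.732i, 2 - 1.732i)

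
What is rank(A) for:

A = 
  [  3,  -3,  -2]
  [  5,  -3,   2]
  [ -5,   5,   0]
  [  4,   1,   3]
Row reduce:
R2 → R2 - (5/3)·R1
R3 → R3 + (5/3)·R1
R4 → R4 - (4/3)·R1
R4 → R4 - (5/2)·R2
R4 → R4 - (23/10)·R3
REF = 
  [    3,    -3,    -2]
  [    0,     2,  16/3]
  [    0,     0, -10/3]
  [    0,     0,     0]
Pivot columns: 1, 2, 3 → 3 pivots.

rank(A) = 3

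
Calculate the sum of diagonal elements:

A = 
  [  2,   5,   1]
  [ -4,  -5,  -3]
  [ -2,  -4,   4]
1

tr(A) = 2 + -5 + 4 = 1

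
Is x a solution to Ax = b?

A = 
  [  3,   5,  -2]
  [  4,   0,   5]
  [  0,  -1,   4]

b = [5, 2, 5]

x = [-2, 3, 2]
Yes

Ax = [5, 2, 5] = b ✓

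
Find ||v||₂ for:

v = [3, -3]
4.243

||v||₂ = √((3)² + (-3)²) = √18 = 4.243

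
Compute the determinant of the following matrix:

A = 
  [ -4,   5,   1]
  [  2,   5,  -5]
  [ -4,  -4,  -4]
312

Cofactor expansion along row 1:
det(A) = (-4)·((5)(-4) - (-5)(-4)) - (5)·((2)(-4) - (-5)(-4)) + (1)·((2)(-4) - (5)(-4))
  = (-4)(-40) - (5)(-28) + (1)(12)
  = 312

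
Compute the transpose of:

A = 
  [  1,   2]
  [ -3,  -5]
Aᵀ = 
  [  1,  -3]
  [  2,  -5]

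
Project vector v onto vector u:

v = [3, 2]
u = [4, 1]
proj_u(v) = [56/17, 14/17]

v·u = (3)(4) + (2)(1) = 14
u·u = (4)² + (1)² = 17
proj_u(v) = (v·u / u·u) × u = (14/17) × u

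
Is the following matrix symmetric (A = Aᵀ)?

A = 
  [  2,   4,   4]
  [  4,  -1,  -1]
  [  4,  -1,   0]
Yes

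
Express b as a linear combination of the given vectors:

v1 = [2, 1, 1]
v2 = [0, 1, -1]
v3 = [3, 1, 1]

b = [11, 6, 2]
c1 = 1, c2 = 2, c3 = 3

b = 1·v1 + 2·v2 + 3·v3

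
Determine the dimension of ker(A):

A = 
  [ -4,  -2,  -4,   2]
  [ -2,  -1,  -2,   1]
nullity(A) = 3

Row reduce:
R2 → R2 - (1/2)·R1
REF = 
  [ -4,  -2,  -4,   2]
  [  0,   0,   0,   0]
Pivot columns: 1 → 1 pivot.
rank(A) = 1, so nullity(A) = 4 - 1 = 3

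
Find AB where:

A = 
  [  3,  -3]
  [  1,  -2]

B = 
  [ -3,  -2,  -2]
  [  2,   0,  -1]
AB = 
  [-15,  -6,  -3]
  [ -7,  -2,   0]

A is 2×2 and B is 2×3, so AB is 2×3. Each entry is (row of A)·(column of B):
AB[1,1] = (3)(-3) + (-3)(2) = -15
AB[1,2] = (3)(-2) + (-3)(0) = -6
AB[1,3] = (3)(-2) + (-3)(-1) = -3
AB[2,1] = (1)(-3) + (-2)(2) = -7
AB[2,2] = (1)(-2) + (-2)(0) = -2
AB[2,3] = (1)(-2) + (-2)(-1) = 0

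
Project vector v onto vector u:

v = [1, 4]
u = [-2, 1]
v·u = (1)(-2) + (4)(1) = 2
u·u = (-2)² + (1)² = 5
proj_u(v) = (v·u / u·u) × u = (2/5) × u

proj_u(v) = [-4/5, 2/5]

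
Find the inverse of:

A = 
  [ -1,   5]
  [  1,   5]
det(A) = (-1)(5) - (5)(1) = -10
For a 2×2 matrix, A⁻¹ = (1/det(A)) · [[d, -b], [-c, a]]
    = (-1/10) · [[5, -5], [-1, -1]]

A⁻¹ = 
  [-1/2,  1/2]
  [1/10, 1/10]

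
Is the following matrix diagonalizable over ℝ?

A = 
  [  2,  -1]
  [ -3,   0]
Yes

tr(A) = 2, det(A) = -3
Characteristic polynomial: λ² - tr(A)λ + det(A) = λ² - 2λ - 3
λ² - 2λ - 3 = (λ + 1)(λ - 3)
Eigenvalues: 3, -1
λ=-1: alg. mult. = 1, geom. mult. = 2 - rank(A - (-1)I) = 2 - 1 = 1
λ=3: alg. mult. = 1, geom. mult. = 2 - rank(A - (3)I) = 2 - 1 = 1
Sum of geometric multiplicities equals n, so A has n independent eigenvectors.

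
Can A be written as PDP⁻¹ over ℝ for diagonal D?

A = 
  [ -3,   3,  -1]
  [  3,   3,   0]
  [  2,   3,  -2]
Yes

Characteristic polynomial: det(λI - A) = λ³ + 2λ² - 16λ - 33
By the rational root theorem any rational root is an integer dividing 33; none of those is a root, so p(λ) has no rational roots and hence (being an irreducible cubic) no repeated roots.
Discriminant of the cubic: Δ = 8069
Δ > 0 ⇒ three distinct real eigenvalues: λ ≈ -3.935, -2.086, 4.021
Three distinct real eigenvalues, so A has 3 independent eigenvectors.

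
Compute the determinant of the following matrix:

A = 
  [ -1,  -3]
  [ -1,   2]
For a 2×2 matrix, det = ad - bc = (-1)(2) - (-3)(-1) = -5

det(A) = -5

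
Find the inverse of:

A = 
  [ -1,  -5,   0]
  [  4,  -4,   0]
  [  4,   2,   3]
det(A) = (-1)·((-4)(3) - (0)(2)) - (-5)·((4)(3) - (0)(4)) + (0)·((4)(2) - (-4)(4))
  = (-1)(-12) - (-5)(12) + (0)(24)
  = 72
det(A) = 72 ≠ 0, so A is invertible.

Cofactors Cᵢⱼ = (-1)ⁱ⁺ʲ·Mᵢⱼ:
C = 
  [-12, -12,  24]
  [ 15,  -3, -18]
  [  0,   0,  24]

adj(A) = Cᵀ:
adj(A) = 
  [-12,  15,   0]
  [-12,  -3,   0]
  [ 24, -18,  24]

A⁻¹ = (1/72) · adj(A):
A⁻¹ = 
  [ -1/6,  5/24,     0]
  [ -1/6, -1/24,     0]
  [  1/3,  -1/4,   1/3]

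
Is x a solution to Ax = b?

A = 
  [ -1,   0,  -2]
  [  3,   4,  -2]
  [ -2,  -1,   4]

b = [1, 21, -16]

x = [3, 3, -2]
No

Ax = [1, 25, -17] ≠ b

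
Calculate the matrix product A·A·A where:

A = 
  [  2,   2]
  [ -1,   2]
A² = A·A:
A²[1,1] = (2)(2) + (2)(-1) = 2
A²[1,2] = (2)(2) + (2)(2) = 8
A²[2,1] = (-1)(2) + (2)(-1) = -4
A²[2,2] = (-1)(2) + (2)(2) = 2
A² = 
  [  2,   8]
  [ -4,   2]

A^3 = A^2·A:
A^3[1,1] = (2)(2) + (8)(-1) = -4
A^3[1,2] = (2)(2) + (8)(2) = 20
A^3[2,1] = (-4)(2) + (2)(-1) = -10
A^3[2,2] = (-4)(2) + (2)(2) = -4
A^3 = 
  [ -4,  20]
  [-10,  -4]

Therefore
A^3 = 
  [ -4,  20]
  [-10,  -4]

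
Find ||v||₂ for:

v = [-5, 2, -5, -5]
8.888

||v||₂ = √((-5)² + (2)² + (-5)² + (-5)²) = √79 = 8.888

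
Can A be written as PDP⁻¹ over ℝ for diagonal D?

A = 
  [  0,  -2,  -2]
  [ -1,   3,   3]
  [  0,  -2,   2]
No

Characteristic polynomial: det(λI - A) = λ³ - 5λ² + 10λ + 8
By the rational root theorem any rational root is an integer dividing 8; none of those is a root, so p(λ) has no rational roots and hence (being an irreducible cubic) no repeated roots.
Discriminant of the cubic: Δ = -6428
Δ < 0 ⇒ one real eigenvalue and a complex-conjugate pair: λ ≈ 2.8 + 2.349i, 2.8 - 2.349i, -0.5991
Has complex eigenvalues (not diagonalizable over ℝ).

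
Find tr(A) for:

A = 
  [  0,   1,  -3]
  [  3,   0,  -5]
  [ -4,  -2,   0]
0

tr(A) = 0 + 0 + 0 = 0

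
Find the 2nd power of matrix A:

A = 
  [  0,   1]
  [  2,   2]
A² = A·A:
A²[1,1] = (0)(0) + (1)(2) = 2
A²[1,2] = (0)(1) + (1)(2) = 2
A²[2,1] = (2)(0) + (2)(2) = 4
A²[2,2] = (2)(1) + (2)(2) = 6
A² = 
  [  2,   2]
  [  4,   6]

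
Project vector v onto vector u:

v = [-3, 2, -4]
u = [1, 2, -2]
v·u = (-3)(1) + (2)(2) + (-4)(-2) = 9
u·u = (1)² + (2)² + (-2)² = 9
proj_u(v) = (v·u / u·u) × u = (9/9) × u = (1) × u

proj_u(v) = [1, 2, -2]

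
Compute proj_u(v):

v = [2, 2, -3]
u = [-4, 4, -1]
v·u = (2)(-4) + (2)(4) + (-3)(-1) = 3
u·u = (-4)² + (4)² + (-1)² = 33
proj_u(v) = (v·u / u·u) × u = (3/33) × u = (1/11) × u

proj_u(v) = [-4/11, 4/11, -1/11]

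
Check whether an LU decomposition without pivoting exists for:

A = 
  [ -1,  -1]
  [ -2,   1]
Yes.
A[1,1] = -1 ≠ 0, so Gaussian elimination proceeds without a row swap: multiplier ℓ₂₁ = (-2)/(-1) = 2, and U[2,2] = 1 - (2)(-1) = 3.
L = 
  [  1,   0]
  [  2,   1]
U = 
  [ -1,  -1]
  [  0,   3]
Check row 2 of LU: [(2)(-1), (2)(-1) + 3] = [-2, 1] = row 2 of A ✓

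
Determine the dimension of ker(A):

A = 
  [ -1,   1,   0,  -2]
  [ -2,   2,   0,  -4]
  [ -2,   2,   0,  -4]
nullity(A) = 3

Row reduce:
R2 → R2 - (2)·R1
R3 → R3 - (2)·R1
REF = 
  [ -1,   1,   0,  -2]
  [  0,   0,   0,   0]
  [  0,   0,   0,   0]
Pivot columns: 1 → 1 pivot.
rank(A) = 1, so nullity(A) = 4 - 1 = 3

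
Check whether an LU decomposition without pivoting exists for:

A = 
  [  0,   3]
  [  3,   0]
No.
A[1,1] = 0 but A[2,1] = 3 ≠ 0. Any LU with L unit lower triangular has (LU)[1,1] = U[1,1] and (LU)[2,1] = L[2,1]·U[1,1]; matching A forces U[1,1] = 0, which then forces (LU)[2,1] = 0 ≠ 3. A row swap (pivoting) is required.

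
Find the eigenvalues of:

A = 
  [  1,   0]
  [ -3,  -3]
λ = 1, -3

tr(A) = -2, det(A) = -3
Characteristic polynomial: λ² - tr(A)λ + det(A) = λ² + 2λ - 3
λ² + 2λ - 3 = (λ + 3)(λ - 1)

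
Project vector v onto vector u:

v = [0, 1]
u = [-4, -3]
v·u = (0)(-4) + (1)(-3) = -3
u·u = (-4)² + (-3)² = 25
proj_u(v) = (v·u / u·u) × u = (-3/25) × u

proj_u(v) = [12/25, 9/25]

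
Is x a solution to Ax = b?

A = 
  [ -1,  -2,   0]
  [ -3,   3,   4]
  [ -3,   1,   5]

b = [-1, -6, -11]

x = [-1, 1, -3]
Yes

Ax = [-1, -6, -11] = b ✓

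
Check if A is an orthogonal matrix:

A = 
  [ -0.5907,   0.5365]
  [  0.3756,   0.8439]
No

AᵀA = 
  [  0.4900,   0.0001]
  [  0.0001,   1]
≠ I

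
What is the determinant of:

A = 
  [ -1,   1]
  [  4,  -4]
0

For a 2×2 matrix, det = ad - bc = (-1)(-4) - (1)(4) = 0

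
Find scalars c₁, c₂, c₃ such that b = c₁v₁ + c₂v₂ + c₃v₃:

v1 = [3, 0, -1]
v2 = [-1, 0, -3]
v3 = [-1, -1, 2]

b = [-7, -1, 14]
c1 = -3, c2 = -3, c3 = 1

b = -3·v1 + -3·v2 + 1·v3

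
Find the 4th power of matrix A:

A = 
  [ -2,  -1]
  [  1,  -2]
A² = A·A:
A²[1,1] = (-2)(-2) + (-1)(1) = 3
A²[1,2] = (-2)(-1) + (-1)(-2) = 4
A²[2,1] = (1)(-2) + (-2)(1) = -4
A²[2,2] = (1)(-1) + (-2)(-2) = 3
A² = 
  [  3,   4]
  [ -4,   3]

A^3 = A^2·A:
A^3[1,1] = (3)(-2) + (4)(1) = -2
A^3[1,2] = (3)(-1) + (4)(-2) = -11
A^3[2,1] = (-4)(-2) + (3)(1) = 11
A^3[2,2] = (-4)(-1) + (3)(-2) = -2
A^3 = 
  [ -2, -11]
  [ 11,  -2]

A^4 = A^3·A:
A^4[1,1] = (-2)(-2) + (-11)(1) = -7
A^4[1,2] = (-2)(-1) + (-11)(-2) = 24
A^4[2,1] = (11)(-2) + (-2)(1) = -24
A^4[2,2] = (11)(-1) + (-2)(-2) = -7
A^4 = 
  [ -7,  24]
  [-24,  -7]

Therefore
A^4 = 
  [ -7,  24]
  [-24,  -7]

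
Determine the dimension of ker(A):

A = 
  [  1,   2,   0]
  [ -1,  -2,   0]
nullity(A) = 2

Row reduce:
R2 → R2 + (1)·R1
REF = 
  [  1,   2,   0]
  [  0,   0,   0]
Pivot columns: 1 → 1 pivot.
rank(A) = 1, so nullity(A) = 3 - 1 = 2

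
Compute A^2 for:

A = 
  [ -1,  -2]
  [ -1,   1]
A² = A·A:
A²[1,1] = (-1)(-1) + (-2)(-1) = 3
A²[1,2] = (-1)(-2) + (-2)(1) = 0
A²[2,1] = (-1)(-1) + (1)(-1) = 0
A²[2,2] = (-1)(-2) + (1)(1) = 3
A² = 
  [  3,   0]
  [  0,   3]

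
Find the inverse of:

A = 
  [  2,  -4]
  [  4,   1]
det(A) = (2)(1) - (-4)(4) = 18
For a 2×2 matrix, A⁻¹ = (1/det(A)) · [[d, -b], [-c, a]]
    = (1/18) · [[1, 4], [-4, 2]]

A⁻¹ = 
  [1/18,  2/9]
  [-2/9,  1/9]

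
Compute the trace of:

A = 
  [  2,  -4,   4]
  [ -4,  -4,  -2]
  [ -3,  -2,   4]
2

tr(A) = 2 + -4 + 4 = 2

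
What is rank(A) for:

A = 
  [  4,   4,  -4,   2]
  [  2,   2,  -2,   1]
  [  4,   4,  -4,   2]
Row reduce:
R2 → R2 - (1/2)·R1
R3 → R3 - (1)·R1
REF = 
  [  4,   4,  -4,   2]
  [  0,   0,   0,   0]
  [  0,   0,   0,   0]
Pivot columns: 1 → 1 pivot.

rank(A) = 1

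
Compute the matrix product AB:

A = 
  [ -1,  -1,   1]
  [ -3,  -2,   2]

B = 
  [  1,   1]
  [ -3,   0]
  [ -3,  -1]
AB = 
  [ -1,  -2]
  [ -3,  -5]

A is 2×3 and B is 3×2, so AB is 2×2. Each entry is (row of A)·(column of B):
AB[1,1] = (-1)(1) + (-1)(-3) + (1)(-3) = -1
AB[1,2] = (-1)(1) + (-1)(0) + (1)(-1) = -2
AB[2,1] = (-3)(1) + (-2)(-3) + (2)(-3) = -3
AB[2,2] = (-3)(1) + (-2)(0) + (2)(-1) = -5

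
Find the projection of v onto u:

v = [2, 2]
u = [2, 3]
proj_u(v) = [20/13, 30/13]

v·u = (2)(2) + (2)(3) = 10
u·u = (2)² + (3)² = 13
proj_u(v) = (v·u / u·u) × u = (10/13) × u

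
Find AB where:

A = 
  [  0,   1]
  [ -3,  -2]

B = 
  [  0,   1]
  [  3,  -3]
AB = 
  [  3,  -3]
  [ -6,   3]

A is 2×2 and B is 2×2, so AB is 2×2. Each entry is (row of A)·(column of B):
AB[1,1] = (0)(0) + (1)(3) = 3
AB[1,2] = (0)(1) + (1)(-3) = -3
AB[2,1] = (-3)(0) + (-2)(3) = -6
AB[2,2] = (-3)(1) + (-2)(-3) = 3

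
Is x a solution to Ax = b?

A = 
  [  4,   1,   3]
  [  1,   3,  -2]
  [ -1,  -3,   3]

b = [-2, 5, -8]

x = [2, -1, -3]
Yes

Ax = [-2, 5, -8] = b ✓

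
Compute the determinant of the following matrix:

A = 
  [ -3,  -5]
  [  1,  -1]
8

For a 2×2 matrix, det = ad - bc = (-3)(-1) - (-5)(1) = 8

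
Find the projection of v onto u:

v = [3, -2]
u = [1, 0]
proj_u(v) = [3, 0]

v·u = (3)(1) + (-2)(0) = 3
u·u = (1)² + (0)² = 1
proj_u(v) = (v·u / u·u) × u = (3/1) × u = (3) × u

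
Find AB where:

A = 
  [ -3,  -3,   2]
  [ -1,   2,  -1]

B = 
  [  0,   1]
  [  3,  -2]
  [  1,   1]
A is 2×3 and B is 3×2, so AB is 2×2. Each entry is (row of A)·(column of B):
AB[1,1] = (-3)(0) + (-3)(3) + (2)(1) = -7
AB[1,2] = (-3)(1) + (-3)(-2) + (2)(1) = 5
AB[2,1] = (-1)(0) + (2)(3) + (-1)(1) = 5
AB[2,2] = (-1)(1) + (2)(-2) + (-1)(1) = -6

AB = 
  [ -7,   5]
  [  5,  -6]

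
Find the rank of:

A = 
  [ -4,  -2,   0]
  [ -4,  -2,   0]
rank(A) = 1

Row reduce:
R2 → R2 - (1)·R1
REF = 
  [ -4,  -2,   0]
  [  0,   0,   0]
Pivot columns: 1 → 1 pivot.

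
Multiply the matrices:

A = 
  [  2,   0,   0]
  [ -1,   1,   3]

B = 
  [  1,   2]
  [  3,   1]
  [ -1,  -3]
A is 2×3 and B is 3×2, so AB is 2×2. Each entry is (row of A)·(column of B):
AB[1,1] = (2)(1) + (0)(3) + (0)(-1) = 2
AB[1,2] = (2)(2) + (0)(1) + (0)(-3) = 4
AB[2,1] = (-1)(1) + (1)(3) + (3)(-1) = -1
AB[2,2] = (-1)(2) + (1)(1) + (3)(-3) = -10

AB = 
  [  2,   4]
  [ -1, -10]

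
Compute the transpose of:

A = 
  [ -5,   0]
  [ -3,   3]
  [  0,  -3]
Aᵀ = 
  [ -5,  -3,   0]
  [  0,   3,  -3]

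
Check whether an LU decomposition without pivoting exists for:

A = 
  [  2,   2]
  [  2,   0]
Yes.
A[1,1] = 2 ≠ 0, so Gaussian elimination proceeds without a row swap: multiplier ℓ₂₁ = (2)/(2) = 1, and U[2,2] = 0 - (1)(2) = -2.
L = 
  [  1,   0]
  [  1,   1]
U = 
  [  2,   2]
  [  0,  -2]
Check row 2 of LU: [(1)(2), (1)(2) + (-2)] = [2, 0] = row 2 of A ✓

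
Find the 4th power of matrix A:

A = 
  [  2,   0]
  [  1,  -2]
A² = A·A:
A²[1,1] = (2)(2) + (0)(1) = 4
A²[1,2] = (2)(0) + (0)(-2) = 0
A²[2,1] = (1)(2) + (-2)(1) = 0
A²[2,2] = (1)(0) + (-2)(-2) = 4
A² = 
  [  4,   0]
  [  0,   4]

A^3 = A^2·A:
A^3[1,1] = (4)(2) + (0)(1) = 8
A^3[1,2] = (4)(0) + (0)(-2) = 0
A^3[2,1] = (0)(2) + (4)(1) = 4
A^3[2,2] = (0)(0) + (4)(-2) = -8
A^3 = 
  [  8,   0]
  [  4,  -8]

A^4 = A^3·A:
A^4[1,1] = (8)(2) + (0)(1) = 16
A^4[1,2] = (8)(0) + (0)(-2) = 0
A^4[2,1] = (4)(2) + (-8)(1) = 0
A^4[2,2] = (4)(0) + (-8)(-2) = 16
A^4 = 
  [ 16,   0]
  [  0,  16]

Therefore
A^4 = 
  [ 16,   0]
  [  0,  16]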